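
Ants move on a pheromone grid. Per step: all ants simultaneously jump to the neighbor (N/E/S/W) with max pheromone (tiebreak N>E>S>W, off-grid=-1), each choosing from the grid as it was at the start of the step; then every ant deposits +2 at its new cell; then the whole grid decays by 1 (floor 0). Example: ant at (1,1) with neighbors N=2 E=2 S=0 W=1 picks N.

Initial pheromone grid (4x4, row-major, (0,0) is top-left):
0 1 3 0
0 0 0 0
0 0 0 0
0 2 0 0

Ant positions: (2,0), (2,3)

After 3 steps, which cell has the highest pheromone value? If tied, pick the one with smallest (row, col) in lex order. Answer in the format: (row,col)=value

Answer: (0,2)=2

Derivation:
Step 1: ant0:(2,0)->N->(1,0) | ant1:(2,3)->N->(1,3)
  grid max=2 at (0,2)
Step 2: ant0:(1,0)->N->(0,0) | ant1:(1,3)->N->(0,3)
  grid max=1 at (0,0)
Step 3: ant0:(0,0)->E->(0,1) | ant1:(0,3)->W->(0,2)
  grid max=2 at (0,2)
Final grid:
  0 1 2 0
  0 0 0 0
  0 0 0 0
  0 0 0 0
Max pheromone 2 at (0,2)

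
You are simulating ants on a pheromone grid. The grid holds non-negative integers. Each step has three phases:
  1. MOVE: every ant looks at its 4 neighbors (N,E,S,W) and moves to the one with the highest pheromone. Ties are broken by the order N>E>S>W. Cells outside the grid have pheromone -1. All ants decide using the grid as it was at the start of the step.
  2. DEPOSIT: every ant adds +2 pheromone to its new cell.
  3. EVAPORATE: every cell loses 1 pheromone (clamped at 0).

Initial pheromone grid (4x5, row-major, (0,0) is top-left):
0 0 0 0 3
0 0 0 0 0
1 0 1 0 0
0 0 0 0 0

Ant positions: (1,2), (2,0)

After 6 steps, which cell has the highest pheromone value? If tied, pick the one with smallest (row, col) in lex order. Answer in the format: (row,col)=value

Answer: (0,2)=3

Derivation:
Step 1: ant0:(1,2)->S->(2,2) | ant1:(2,0)->N->(1,0)
  grid max=2 at (0,4)
Step 2: ant0:(2,2)->N->(1,2) | ant1:(1,0)->N->(0,0)
  grid max=1 at (0,0)
Step 3: ant0:(1,2)->S->(2,2) | ant1:(0,0)->E->(0,1)
  grid max=2 at (2,2)
Step 4: ant0:(2,2)->N->(1,2) | ant1:(0,1)->E->(0,2)
  grid max=1 at (0,2)
Step 5: ant0:(1,2)->N->(0,2) | ant1:(0,2)->S->(1,2)
  grid max=2 at (0,2)
Step 6: ant0:(0,2)->S->(1,2) | ant1:(1,2)->N->(0,2)
  grid max=3 at (0,2)
Final grid:
  0 0 3 0 0
  0 0 3 0 0
  0 0 0 0 0
  0 0 0 0 0
Max pheromone 3 at (0,2)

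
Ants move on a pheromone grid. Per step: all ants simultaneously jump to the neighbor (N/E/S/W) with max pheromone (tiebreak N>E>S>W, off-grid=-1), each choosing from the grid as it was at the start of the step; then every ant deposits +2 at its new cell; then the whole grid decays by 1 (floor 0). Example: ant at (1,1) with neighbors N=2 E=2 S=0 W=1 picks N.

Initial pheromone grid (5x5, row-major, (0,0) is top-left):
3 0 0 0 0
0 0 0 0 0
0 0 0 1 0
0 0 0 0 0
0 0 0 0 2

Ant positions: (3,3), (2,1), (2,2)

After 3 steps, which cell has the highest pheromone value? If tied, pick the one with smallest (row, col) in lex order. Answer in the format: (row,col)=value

Answer: (2,3)=6

Derivation:
Step 1: ant0:(3,3)->N->(2,3) | ant1:(2,1)->N->(1,1) | ant2:(2,2)->E->(2,3)
  grid max=4 at (2,3)
Step 2: ant0:(2,3)->N->(1,3) | ant1:(1,1)->N->(0,1) | ant2:(2,3)->N->(1,3)
  grid max=3 at (1,3)
Step 3: ant0:(1,3)->S->(2,3) | ant1:(0,1)->W->(0,0) | ant2:(1,3)->S->(2,3)
  grid max=6 at (2,3)
Final grid:
  2 0 0 0 0
  0 0 0 2 0
  0 0 0 6 0
  0 0 0 0 0
  0 0 0 0 0
Max pheromone 6 at (2,3)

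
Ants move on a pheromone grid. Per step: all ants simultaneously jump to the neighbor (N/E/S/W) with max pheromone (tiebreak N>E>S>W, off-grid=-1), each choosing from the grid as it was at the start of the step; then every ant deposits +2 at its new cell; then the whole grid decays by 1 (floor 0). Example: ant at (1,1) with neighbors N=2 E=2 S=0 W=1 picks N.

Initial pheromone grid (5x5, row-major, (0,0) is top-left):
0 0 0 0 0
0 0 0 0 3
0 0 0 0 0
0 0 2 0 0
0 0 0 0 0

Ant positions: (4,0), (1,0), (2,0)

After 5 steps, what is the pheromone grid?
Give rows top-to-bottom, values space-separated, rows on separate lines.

After step 1: ants at (3,0),(0,0),(1,0)
  1 0 0 0 0
  1 0 0 0 2
  0 0 0 0 0
  1 0 1 0 0
  0 0 0 0 0
After step 2: ants at (2,0),(1,0),(0,0)
  2 0 0 0 0
  2 0 0 0 1
  1 0 0 0 0
  0 0 0 0 0
  0 0 0 0 0
After step 3: ants at (1,0),(0,0),(1,0)
  3 0 0 0 0
  5 0 0 0 0
  0 0 0 0 0
  0 0 0 0 0
  0 0 0 0 0
After step 4: ants at (0,0),(1,0),(0,0)
  6 0 0 0 0
  6 0 0 0 0
  0 0 0 0 0
  0 0 0 0 0
  0 0 0 0 0
After step 5: ants at (1,0),(0,0),(1,0)
  7 0 0 0 0
  9 0 0 0 0
  0 0 0 0 0
  0 0 0 0 0
  0 0 0 0 0

7 0 0 0 0
9 0 0 0 0
0 0 0 0 0
0 0 0 0 0
0 0 0 0 0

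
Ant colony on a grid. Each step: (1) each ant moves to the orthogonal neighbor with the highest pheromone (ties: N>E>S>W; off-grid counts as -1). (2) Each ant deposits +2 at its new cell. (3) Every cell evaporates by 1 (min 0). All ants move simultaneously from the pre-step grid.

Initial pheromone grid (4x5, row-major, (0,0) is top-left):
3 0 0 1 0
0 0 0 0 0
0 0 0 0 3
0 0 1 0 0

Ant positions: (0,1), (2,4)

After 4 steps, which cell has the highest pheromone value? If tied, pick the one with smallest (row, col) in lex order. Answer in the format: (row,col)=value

Step 1: ant0:(0,1)->W->(0,0) | ant1:(2,4)->N->(1,4)
  grid max=4 at (0,0)
Step 2: ant0:(0,0)->E->(0,1) | ant1:(1,4)->S->(2,4)
  grid max=3 at (0,0)
Step 3: ant0:(0,1)->W->(0,0) | ant1:(2,4)->N->(1,4)
  grid max=4 at (0,0)
Step 4: ant0:(0,0)->E->(0,1) | ant1:(1,4)->S->(2,4)
  grid max=3 at (0,0)
Final grid:
  3 1 0 0 0
  0 0 0 0 0
  0 0 0 0 3
  0 0 0 0 0
Max pheromone 3 at (0,0)

Answer: (0,0)=3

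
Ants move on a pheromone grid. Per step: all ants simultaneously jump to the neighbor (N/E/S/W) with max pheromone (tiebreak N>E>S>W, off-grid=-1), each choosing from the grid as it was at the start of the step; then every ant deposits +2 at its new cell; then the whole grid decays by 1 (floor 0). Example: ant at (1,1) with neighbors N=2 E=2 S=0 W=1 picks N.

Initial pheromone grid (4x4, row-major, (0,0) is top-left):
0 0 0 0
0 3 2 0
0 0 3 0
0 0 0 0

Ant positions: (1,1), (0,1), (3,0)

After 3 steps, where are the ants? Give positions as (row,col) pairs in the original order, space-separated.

Step 1: ant0:(1,1)->E->(1,2) | ant1:(0,1)->S->(1,1) | ant2:(3,0)->N->(2,0)
  grid max=4 at (1,1)
Step 2: ant0:(1,2)->W->(1,1) | ant1:(1,1)->E->(1,2) | ant2:(2,0)->N->(1,0)
  grid max=5 at (1,1)
Step 3: ant0:(1,1)->E->(1,2) | ant1:(1,2)->W->(1,1) | ant2:(1,0)->E->(1,1)
  grid max=8 at (1,1)

(1,2) (1,1) (1,1)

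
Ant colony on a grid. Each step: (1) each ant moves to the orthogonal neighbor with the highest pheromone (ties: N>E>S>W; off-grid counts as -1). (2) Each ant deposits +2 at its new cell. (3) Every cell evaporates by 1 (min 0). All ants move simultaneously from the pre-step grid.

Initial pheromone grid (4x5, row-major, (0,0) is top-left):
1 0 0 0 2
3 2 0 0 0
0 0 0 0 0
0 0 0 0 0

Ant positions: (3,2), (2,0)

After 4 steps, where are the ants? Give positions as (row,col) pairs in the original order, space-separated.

Step 1: ant0:(3,2)->N->(2,2) | ant1:(2,0)->N->(1,0)
  grid max=4 at (1,0)
Step 2: ant0:(2,2)->N->(1,2) | ant1:(1,0)->E->(1,1)
  grid max=3 at (1,0)
Step 3: ant0:(1,2)->W->(1,1) | ant1:(1,1)->W->(1,0)
  grid max=4 at (1,0)
Step 4: ant0:(1,1)->W->(1,0) | ant1:(1,0)->E->(1,1)
  grid max=5 at (1,0)

(1,0) (1,1)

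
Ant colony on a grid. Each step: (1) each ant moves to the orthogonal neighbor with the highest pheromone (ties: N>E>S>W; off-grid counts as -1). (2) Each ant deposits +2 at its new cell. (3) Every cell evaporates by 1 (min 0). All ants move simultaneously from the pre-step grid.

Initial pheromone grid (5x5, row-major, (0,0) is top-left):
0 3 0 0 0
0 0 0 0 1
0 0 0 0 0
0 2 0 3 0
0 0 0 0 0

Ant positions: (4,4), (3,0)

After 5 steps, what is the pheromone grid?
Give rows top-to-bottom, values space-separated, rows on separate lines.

After step 1: ants at (3,4),(3,1)
  0 2 0 0 0
  0 0 0 0 0
  0 0 0 0 0
  0 3 0 2 1
  0 0 0 0 0
After step 2: ants at (3,3),(2,1)
  0 1 0 0 0
  0 0 0 0 0
  0 1 0 0 0
  0 2 0 3 0
  0 0 0 0 0
After step 3: ants at (2,3),(3,1)
  0 0 0 0 0
  0 0 0 0 0
  0 0 0 1 0
  0 3 0 2 0
  0 0 0 0 0
After step 4: ants at (3,3),(2,1)
  0 0 0 0 0
  0 0 0 0 0
  0 1 0 0 0
  0 2 0 3 0
  0 0 0 0 0
After step 5: ants at (2,3),(3,1)
  0 0 0 0 0
  0 0 0 0 0
  0 0 0 1 0
  0 3 0 2 0
  0 0 0 0 0

0 0 0 0 0
0 0 0 0 0
0 0 0 1 0
0 3 0 2 0
0 0 0 0 0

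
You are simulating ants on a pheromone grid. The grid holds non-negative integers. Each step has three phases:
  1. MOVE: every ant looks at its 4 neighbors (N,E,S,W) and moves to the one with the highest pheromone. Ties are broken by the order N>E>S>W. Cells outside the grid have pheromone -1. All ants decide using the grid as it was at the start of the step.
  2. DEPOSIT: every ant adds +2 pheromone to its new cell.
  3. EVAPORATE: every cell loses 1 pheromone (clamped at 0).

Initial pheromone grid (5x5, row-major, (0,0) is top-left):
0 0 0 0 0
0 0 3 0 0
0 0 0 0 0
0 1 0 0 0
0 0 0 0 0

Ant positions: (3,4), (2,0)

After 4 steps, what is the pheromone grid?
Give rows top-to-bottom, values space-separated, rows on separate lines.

After step 1: ants at (2,4),(1,0)
  0 0 0 0 0
  1 0 2 0 0
  0 0 0 0 1
  0 0 0 0 0
  0 0 0 0 0
After step 2: ants at (1,4),(0,0)
  1 0 0 0 0
  0 0 1 0 1
  0 0 0 0 0
  0 0 0 0 0
  0 0 0 0 0
After step 3: ants at (0,4),(0,1)
  0 1 0 0 1
  0 0 0 0 0
  0 0 0 0 0
  0 0 0 0 0
  0 0 0 0 0
After step 4: ants at (1,4),(0,2)
  0 0 1 0 0
  0 0 0 0 1
  0 0 0 0 0
  0 0 0 0 0
  0 0 0 0 0

0 0 1 0 0
0 0 0 0 1
0 0 0 0 0
0 0 0 0 0
0 0 0 0 0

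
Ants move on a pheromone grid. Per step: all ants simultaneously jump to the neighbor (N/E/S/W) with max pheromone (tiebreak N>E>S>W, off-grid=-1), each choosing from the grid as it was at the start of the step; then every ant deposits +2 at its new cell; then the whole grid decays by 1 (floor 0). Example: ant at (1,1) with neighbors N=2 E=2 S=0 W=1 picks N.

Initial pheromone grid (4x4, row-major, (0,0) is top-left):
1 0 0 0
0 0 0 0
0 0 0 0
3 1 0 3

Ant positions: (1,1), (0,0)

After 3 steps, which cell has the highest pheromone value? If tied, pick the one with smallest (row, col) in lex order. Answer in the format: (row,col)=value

Step 1: ant0:(1,1)->N->(0,1) | ant1:(0,0)->E->(0,1)
  grid max=3 at (0,1)
Step 2: ant0:(0,1)->E->(0,2) | ant1:(0,1)->E->(0,2)
  grid max=3 at (0,2)
Step 3: ant0:(0,2)->W->(0,1) | ant1:(0,2)->W->(0,1)
  grid max=5 at (0,1)
Final grid:
  0 5 2 0
  0 0 0 0
  0 0 0 0
  0 0 0 0
Max pheromone 5 at (0,1)

Answer: (0,1)=5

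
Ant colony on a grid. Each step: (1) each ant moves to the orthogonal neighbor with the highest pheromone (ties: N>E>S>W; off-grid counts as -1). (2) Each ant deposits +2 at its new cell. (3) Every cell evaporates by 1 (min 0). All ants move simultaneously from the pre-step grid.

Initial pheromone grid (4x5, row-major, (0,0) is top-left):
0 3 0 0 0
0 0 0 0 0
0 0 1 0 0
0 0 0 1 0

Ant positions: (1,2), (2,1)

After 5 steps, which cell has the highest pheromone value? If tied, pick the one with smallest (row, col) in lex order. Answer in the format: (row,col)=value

Step 1: ant0:(1,2)->S->(2,2) | ant1:(2,1)->E->(2,2)
  grid max=4 at (2,2)
Step 2: ant0:(2,2)->N->(1,2) | ant1:(2,2)->N->(1,2)
  grid max=3 at (1,2)
Step 3: ant0:(1,2)->S->(2,2) | ant1:(1,2)->S->(2,2)
  grid max=6 at (2,2)
Step 4: ant0:(2,2)->N->(1,2) | ant1:(2,2)->N->(1,2)
  grid max=5 at (1,2)
Step 5: ant0:(1,2)->S->(2,2) | ant1:(1,2)->S->(2,2)
  grid max=8 at (2,2)
Final grid:
  0 0 0 0 0
  0 0 4 0 0
  0 0 8 0 0
  0 0 0 0 0
Max pheromone 8 at (2,2)

Answer: (2,2)=8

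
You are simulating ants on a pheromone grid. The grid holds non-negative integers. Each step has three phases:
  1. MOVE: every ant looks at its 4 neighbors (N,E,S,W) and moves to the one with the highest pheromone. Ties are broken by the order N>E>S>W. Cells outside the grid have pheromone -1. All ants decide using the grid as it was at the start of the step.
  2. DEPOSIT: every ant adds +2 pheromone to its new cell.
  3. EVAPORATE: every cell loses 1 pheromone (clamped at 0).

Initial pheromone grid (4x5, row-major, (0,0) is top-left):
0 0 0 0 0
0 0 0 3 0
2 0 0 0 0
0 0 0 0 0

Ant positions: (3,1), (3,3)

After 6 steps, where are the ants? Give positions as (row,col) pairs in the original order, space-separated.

Step 1: ant0:(3,1)->N->(2,1) | ant1:(3,3)->N->(2,3)
  grid max=2 at (1,3)
Step 2: ant0:(2,1)->W->(2,0) | ant1:(2,3)->N->(1,3)
  grid max=3 at (1,3)
Step 3: ant0:(2,0)->N->(1,0) | ant1:(1,3)->N->(0,3)
  grid max=2 at (1,3)
Step 4: ant0:(1,0)->S->(2,0) | ant1:(0,3)->S->(1,3)
  grid max=3 at (1,3)
Step 5: ant0:(2,0)->N->(1,0) | ant1:(1,3)->N->(0,3)
  grid max=2 at (1,3)
Step 6: ant0:(1,0)->S->(2,0) | ant1:(0,3)->S->(1,3)
  grid max=3 at (1,3)

(2,0) (1,3)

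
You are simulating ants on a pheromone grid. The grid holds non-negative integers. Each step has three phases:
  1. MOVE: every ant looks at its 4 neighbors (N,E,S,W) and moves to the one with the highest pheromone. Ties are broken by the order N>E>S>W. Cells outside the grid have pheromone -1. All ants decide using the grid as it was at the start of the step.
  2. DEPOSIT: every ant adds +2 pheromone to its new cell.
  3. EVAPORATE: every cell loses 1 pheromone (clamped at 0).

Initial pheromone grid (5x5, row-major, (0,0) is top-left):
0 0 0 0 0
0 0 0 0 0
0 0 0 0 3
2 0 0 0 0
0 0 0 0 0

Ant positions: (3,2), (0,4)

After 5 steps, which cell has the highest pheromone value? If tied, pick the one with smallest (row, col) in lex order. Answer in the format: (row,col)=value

Answer: (2,4)=2

Derivation:
Step 1: ant0:(3,2)->N->(2,2) | ant1:(0,4)->S->(1,4)
  grid max=2 at (2,4)
Step 2: ant0:(2,2)->N->(1,2) | ant1:(1,4)->S->(2,4)
  grid max=3 at (2,4)
Step 3: ant0:(1,2)->N->(0,2) | ant1:(2,4)->N->(1,4)
  grid max=2 at (2,4)
Step 4: ant0:(0,2)->E->(0,3) | ant1:(1,4)->S->(2,4)
  grid max=3 at (2,4)
Step 5: ant0:(0,3)->E->(0,4) | ant1:(2,4)->N->(1,4)
  grid max=2 at (2,4)
Final grid:
  0 0 0 0 1
  0 0 0 0 1
  0 0 0 0 2
  0 0 0 0 0
  0 0 0 0 0
Max pheromone 2 at (2,4)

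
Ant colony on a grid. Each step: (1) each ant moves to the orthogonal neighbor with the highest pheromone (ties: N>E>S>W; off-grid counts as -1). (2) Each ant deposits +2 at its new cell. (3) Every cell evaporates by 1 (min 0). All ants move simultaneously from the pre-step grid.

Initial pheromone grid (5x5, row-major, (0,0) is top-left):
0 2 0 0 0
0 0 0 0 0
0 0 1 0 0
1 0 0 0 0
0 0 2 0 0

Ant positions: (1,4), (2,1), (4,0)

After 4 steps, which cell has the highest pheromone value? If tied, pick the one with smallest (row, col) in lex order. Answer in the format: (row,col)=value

Answer: (1,2)=1

Derivation:
Step 1: ant0:(1,4)->N->(0,4) | ant1:(2,1)->E->(2,2) | ant2:(4,0)->N->(3,0)
  grid max=2 at (2,2)
Step 2: ant0:(0,4)->S->(1,4) | ant1:(2,2)->N->(1,2) | ant2:(3,0)->N->(2,0)
  grid max=1 at (1,2)
Step 3: ant0:(1,4)->N->(0,4) | ant1:(1,2)->S->(2,2) | ant2:(2,0)->S->(3,0)
  grid max=2 at (2,2)
Step 4: ant0:(0,4)->S->(1,4) | ant1:(2,2)->N->(1,2) | ant2:(3,0)->N->(2,0)
  grid max=1 at (1,2)
Final grid:
  0 0 0 0 0
  0 0 1 0 1
  1 0 1 0 0
  1 0 0 0 0
  0 0 0 0 0
Max pheromone 1 at (1,2)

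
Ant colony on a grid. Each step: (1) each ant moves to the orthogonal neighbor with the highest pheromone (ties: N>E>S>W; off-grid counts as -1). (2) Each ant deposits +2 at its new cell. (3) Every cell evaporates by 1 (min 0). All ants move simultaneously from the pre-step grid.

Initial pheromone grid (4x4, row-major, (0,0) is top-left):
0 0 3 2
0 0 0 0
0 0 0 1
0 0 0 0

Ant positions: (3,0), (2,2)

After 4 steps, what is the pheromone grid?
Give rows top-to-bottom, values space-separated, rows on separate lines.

After step 1: ants at (2,0),(2,3)
  0 0 2 1
  0 0 0 0
  1 0 0 2
  0 0 0 0
After step 2: ants at (1,0),(1,3)
  0 0 1 0
  1 0 0 1
  0 0 0 1
  0 0 0 0
After step 3: ants at (0,0),(2,3)
  1 0 0 0
  0 0 0 0
  0 0 0 2
  0 0 0 0
After step 4: ants at (0,1),(1,3)
  0 1 0 0
  0 0 0 1
  0 0 0 1
  0 0 0 0

0 1 0 0
0 0 0 1
0 0 0 1
0 0 0 0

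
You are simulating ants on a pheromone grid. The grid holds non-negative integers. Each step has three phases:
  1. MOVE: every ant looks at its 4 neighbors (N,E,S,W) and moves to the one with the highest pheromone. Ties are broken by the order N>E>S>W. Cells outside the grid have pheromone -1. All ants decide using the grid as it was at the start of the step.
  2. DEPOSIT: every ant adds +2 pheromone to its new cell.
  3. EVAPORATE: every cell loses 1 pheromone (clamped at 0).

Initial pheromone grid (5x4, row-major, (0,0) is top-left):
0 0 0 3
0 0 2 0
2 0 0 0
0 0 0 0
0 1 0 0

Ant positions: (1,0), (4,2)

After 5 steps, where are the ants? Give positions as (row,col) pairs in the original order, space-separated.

Step 1: ant0:(1,0)->S->(2,0) | ant1:(4,2)->W->(4,1)
  grid max=3 at (2,0)
Step 2: ant0:(2,0)->N->(1,0) | ant1:(4,1)->N->(3,1)
  grid max=2 at (2,0)
Step 3: ant0:(1,0)->S->(2,0) | ant1:(3,1)->S->(4,1)
  grid max=3 at (2,0)
Step 4: ant0:(2,0)->N->(1,0) | ant1:(4,1)->N->(3,1)
  grid max=2 at (2,0)
Step 5: ant0:(1,0)->S->(2,0) | ant1:(3,1)->S->(4,1)
  grid max=3 at (2,0)

(2,0) (4,1)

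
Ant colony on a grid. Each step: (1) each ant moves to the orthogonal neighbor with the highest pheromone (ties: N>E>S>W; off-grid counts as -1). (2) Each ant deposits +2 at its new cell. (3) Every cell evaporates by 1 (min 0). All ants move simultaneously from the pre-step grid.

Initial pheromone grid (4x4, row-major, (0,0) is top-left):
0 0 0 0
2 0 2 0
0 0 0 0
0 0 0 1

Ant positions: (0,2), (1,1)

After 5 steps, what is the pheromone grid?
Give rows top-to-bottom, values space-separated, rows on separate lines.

After step 1: ants at (1,2),(1,2)
  0 0 0 0
  1 0 5 0
  0 0 0 0
  0 0 0 0
After step 2: ants at (0,2),(0,2)
  0 0 3 0
  0 0 4 0
  0 0 0 0
  0 0 0 0
After step 3: ants at (1,2),(1,2)
  0 0 2 0
  0 0 7 0
  0 0 0 0
  0 0 0 0
After step 4: ants at (0,2),(0,2)
  0 0 5 0
  0 0 6 0
  0 0 0 0
  0 0 0 0
After step 5: ants at (1,2),(1,2)
  0 0 4 0
  0 0 9 0
  0 0 0 0
  0 0 0 0

0 0 4 0
0 0 9 0
0 0 0 0
0 0 0 0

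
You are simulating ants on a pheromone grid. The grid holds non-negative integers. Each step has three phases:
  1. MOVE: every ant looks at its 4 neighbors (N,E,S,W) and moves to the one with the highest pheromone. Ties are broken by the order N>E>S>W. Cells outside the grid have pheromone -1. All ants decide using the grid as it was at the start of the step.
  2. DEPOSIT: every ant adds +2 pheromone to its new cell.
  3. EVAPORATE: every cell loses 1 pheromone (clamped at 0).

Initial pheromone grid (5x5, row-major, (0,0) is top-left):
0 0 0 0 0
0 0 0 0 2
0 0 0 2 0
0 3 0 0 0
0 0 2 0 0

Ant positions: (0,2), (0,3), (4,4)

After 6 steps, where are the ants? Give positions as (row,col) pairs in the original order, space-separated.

Step 1: ant0:(0,2)->E->(0,3) | ant1:(0,3)->E->(0,4) | ant2:(4,4)->N->(3,4)
  grid max=2 at (3,1)
Step 2: ant0:(0,3)->E->(0,4) | ant1:(0,4)->S->(1,4) | ant2:(3,4)->N->(2,4)
  grid max=2 at (0,4)
Step 3: ant0:(0,4)->S->(1,4) | ant1:(1,4)->N->(0,4) | ant2:(2,4)->N->(1,4)
  grid max=5 at (1,4)
Step 4: ant0:(1,4)->N->(0,4) | ant1:(0,4)->S->(1,4) | ant2:(1,4)->N->(0,4)
  grid max=6 at (0,4)
Step 5: ant0:(0,4)->S->(1,4) | ant1:(1,4)->N->(0,4) | ant2:(0,4)->S->(1,4)
  grid max=9 at (1,4)
Step 6: ant0:(1,4)->N->(0,4) | ant1:(0,4)->S->(1,4) | ant2:(1,4)->N->(0,4)
  grid max=10 at (0,4)

(0,4) (1,4) (0,4)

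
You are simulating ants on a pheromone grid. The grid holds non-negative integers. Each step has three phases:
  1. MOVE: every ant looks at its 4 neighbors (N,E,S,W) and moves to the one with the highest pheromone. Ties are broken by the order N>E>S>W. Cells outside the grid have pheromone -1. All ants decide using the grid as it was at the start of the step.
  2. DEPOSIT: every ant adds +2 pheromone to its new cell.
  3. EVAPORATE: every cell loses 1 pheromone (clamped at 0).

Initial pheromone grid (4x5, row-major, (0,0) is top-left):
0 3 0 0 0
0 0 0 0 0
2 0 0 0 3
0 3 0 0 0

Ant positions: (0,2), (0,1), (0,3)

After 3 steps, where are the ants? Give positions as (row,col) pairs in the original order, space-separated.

Step 1: ant0:(0,2)->W->(0,1) | ant1:(0,1)->E->(0,2) | ant2:(0,3)->E->(0,4)
  grid max=4 at (0,1)
Step 2: ant0:(0,1)->E->(0,2) | ant1:(0,2)->W->(0,1) | ant2:(0,4)->S->(1,4)
  grid max=5 at (0,1)
Step 3: ant0:(0,2)->W->(0,1) | ant1:(0,1)->E->(0,2) | ant2:(1,4)->S->(2,4)
  grid max=6 at (0,1)

(0,1) (0,2) (2,4)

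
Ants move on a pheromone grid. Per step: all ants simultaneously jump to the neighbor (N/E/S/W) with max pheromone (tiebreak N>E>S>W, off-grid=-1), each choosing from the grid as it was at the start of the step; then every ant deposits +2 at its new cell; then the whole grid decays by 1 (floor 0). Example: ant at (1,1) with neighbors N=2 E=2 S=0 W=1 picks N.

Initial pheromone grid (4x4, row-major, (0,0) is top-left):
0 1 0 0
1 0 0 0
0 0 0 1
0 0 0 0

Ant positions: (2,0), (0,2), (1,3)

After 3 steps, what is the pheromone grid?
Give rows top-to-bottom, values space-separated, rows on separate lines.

After step 1: ants at (1,0),(0,1),(2,3)
  0 2 0 0
  2 0 0 0
  0 0 0 2
  0 0 0 0
After step 2: ants at (0,0),(0,2),(1,3)
  1 1 1 0
  1 0 0 1
  0 0 0 1
  0 0 0 0
After step 3: ants at (0,1),(0,1),(2,3)
  0 4 0 0
  0 0 0 0
  0 0 0 2
  0 0 0 0

0 4 0 0
0 0 0 0
0 0 0 2
0 0 0 0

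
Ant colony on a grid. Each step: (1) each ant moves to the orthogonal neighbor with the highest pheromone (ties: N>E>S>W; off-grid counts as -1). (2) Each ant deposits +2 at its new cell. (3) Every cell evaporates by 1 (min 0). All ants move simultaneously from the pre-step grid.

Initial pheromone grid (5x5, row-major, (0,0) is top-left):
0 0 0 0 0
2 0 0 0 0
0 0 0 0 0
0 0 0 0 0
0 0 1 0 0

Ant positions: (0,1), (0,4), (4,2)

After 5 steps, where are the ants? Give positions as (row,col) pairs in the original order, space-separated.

Step 1: ant0:(0,1)->E->(0,2) | ant1:(0,4)->S->(1,4) | ant2:(4,2)->N->(3,2)
  grid max=1 at (0,2)
Step 2: ant0:(0,2)->E->(0,3) | ant1:(1,4)->N->(0,4) | ant2:(3,2)->N->(2,2)
  grid max=1 at (0,3)
Step 3: ant0:(0,3)->E->(0,4) | ant1:(0,4)->W->(0,3) | ant2:(2,2)->N->(1,2)
  grid max=2 at (0,3)
Step 4: ant0:(0,4)->W->(0,3) | ant1:(0,3)->E->(0,4) | ant2:(1,2)->N->(0,2)
  grid max=3 at (0,3)
Step 5: ant0:(0,3)->E->(0,4) | ant1:(0,4)->W->(0,3) | ant2:(0,2)->E->(0,3)
  grid max=6 at (0,3)

(0,4) (0,3) (0,3)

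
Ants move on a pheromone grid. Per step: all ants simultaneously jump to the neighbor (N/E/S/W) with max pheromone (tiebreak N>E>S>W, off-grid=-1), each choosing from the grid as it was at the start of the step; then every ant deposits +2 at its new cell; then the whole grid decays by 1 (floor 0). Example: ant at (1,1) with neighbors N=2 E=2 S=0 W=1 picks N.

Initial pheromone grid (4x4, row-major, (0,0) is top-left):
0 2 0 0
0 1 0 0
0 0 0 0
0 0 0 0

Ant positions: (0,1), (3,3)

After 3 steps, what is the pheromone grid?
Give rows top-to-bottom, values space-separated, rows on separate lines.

After step 1: ants at (1,1),(2,3)
  0 1 0 0
  0 2 0 0
  0 0 0 1
  0 0 0 0
After step 2: ants at (0,1),(1,3)
  0 2 0 0
  0 1 0 1
  0 0 0 0
  0 0 0 0
After step 3: ants at (1,1),(0,3)
  0 1 0 1
  0 2 0 0
  0 0 0 0
  0 0 0 0

0 1 0 1
0 2 0 0
0 0 0 0
0 0 0 0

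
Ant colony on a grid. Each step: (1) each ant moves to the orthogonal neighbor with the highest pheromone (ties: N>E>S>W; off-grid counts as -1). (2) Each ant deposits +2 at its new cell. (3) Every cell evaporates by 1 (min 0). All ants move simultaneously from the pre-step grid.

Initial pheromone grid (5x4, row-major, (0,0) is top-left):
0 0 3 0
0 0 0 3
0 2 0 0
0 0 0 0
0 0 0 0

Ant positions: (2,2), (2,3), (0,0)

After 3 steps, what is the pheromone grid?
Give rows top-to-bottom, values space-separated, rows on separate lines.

After step 1: ants at (2,1),(1,3),(0,1)
  0 1 2 0
  0 0 0 4
  0 3 0 0
  0 0 0 0
  0 0 0 0
After step 2: ants at (1,1),(0,3),(0,2)
  0 0 3 1
  0 1 0 3
  0 2 0 0
  0 0 0 0
  0 0 0 0
After step 3: ants at (2,1),(1,3),(0,3)
  0 0 2 2
  0 0 0 4
  0 3 0 0
  0 0 0 0
  0 0 0 0

0 0 2 2
0 0 0 4
0 3 0 0
0 0 0 0
0 0 0 0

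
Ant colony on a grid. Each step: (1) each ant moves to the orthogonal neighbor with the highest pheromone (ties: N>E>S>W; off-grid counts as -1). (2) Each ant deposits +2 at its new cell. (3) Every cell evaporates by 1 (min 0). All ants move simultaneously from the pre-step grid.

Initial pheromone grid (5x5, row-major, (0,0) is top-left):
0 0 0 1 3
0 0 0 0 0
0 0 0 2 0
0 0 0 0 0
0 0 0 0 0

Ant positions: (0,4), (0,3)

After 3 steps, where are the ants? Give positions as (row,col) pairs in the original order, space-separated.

Step 1: ant0:(0,4)->W->(0,3) | ant1:(0,3)->E->(0,4)
  grid max=4 at (0,4)
Step 2: ant0:(0,3)->E->(0,4) | ant1:(0,4)->W->(0,3)
  grid max=5 at (0,4)
Step 3: ant0:(0,4)->W->(0,3) | ant1:(0,3)->E->(0,4)
  grid max=6 at (0,4)

(0,3) (0,4)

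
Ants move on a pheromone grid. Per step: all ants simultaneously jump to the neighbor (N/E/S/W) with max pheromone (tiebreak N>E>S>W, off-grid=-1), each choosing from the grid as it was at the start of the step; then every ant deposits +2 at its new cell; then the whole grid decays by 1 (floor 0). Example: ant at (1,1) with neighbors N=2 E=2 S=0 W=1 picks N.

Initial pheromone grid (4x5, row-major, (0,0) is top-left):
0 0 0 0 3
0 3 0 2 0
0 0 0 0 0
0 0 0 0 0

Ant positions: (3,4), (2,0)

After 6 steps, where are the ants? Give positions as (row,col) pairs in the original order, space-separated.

Step 1: ant0:(3,4)->N->(2,4) | ant1:(2,0)->N->(1,0)
  grid max=2 at (0,4)
Step 2: ant0:(2,4)->N->(1,4) | ant1:(1,0)->E->(1,1)
  grid max=3 at (1,1)
Step 3: ant0:(1,4)->N->(0,4) | ant1:(1,1)->N->(0,1)
  grid max=2 at (0,4)
Step 4: ant0:(0,4)->S->(1,4) | ant1:(0,1)->S->(1,1)
  grid max=3 at (1,1)
Step 5: ant0:(1,4)->N->(0,4) | ant1:(1,1)->N->(0,1)
  grid max=2 at (0,4)
Step 6: ant0:(0,4)->S->(1,4) | ant1:(0,1)->S->(1,1)
  grid max=3 at (1,1)

(1,4) (1,1)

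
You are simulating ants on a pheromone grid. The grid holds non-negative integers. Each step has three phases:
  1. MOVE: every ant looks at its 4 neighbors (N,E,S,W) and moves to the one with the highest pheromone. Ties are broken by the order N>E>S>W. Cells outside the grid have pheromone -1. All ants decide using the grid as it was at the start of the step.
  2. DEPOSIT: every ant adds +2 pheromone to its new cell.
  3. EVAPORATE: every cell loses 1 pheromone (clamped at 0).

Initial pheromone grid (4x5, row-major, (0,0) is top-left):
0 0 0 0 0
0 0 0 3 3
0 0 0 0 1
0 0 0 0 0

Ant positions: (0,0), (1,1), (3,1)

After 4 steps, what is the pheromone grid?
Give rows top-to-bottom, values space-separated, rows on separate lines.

After step 1: ants at (0,1),(0,1),(2,1)
  0 3 0 0 0
  0 0 0 2 2
  0 1 0 0 0
  0 0 0 0 0
After step 2: ants at (0,2),(0,2),(1,1)
  0 2 3 0 0
  0 1 0 1 1
  0 0 0 0 0
  0 0 0 0 0
After step 3: ants at (0,1),(0,1),(0,1)
  0 7 2 0 0
  0 0 0 0 0
  0 0 0 0 0
  0 0 0 0 0
After step 4: ants at (0,2),(0,2),(0,2)
  0 6 7 0 0
  0 0 0 0 0
  0 0 0 0 0
  0 0 0 0 0

0 6 7 0 0
0 0 0 0 0
0 0 0 0 0
0 0 0 0 0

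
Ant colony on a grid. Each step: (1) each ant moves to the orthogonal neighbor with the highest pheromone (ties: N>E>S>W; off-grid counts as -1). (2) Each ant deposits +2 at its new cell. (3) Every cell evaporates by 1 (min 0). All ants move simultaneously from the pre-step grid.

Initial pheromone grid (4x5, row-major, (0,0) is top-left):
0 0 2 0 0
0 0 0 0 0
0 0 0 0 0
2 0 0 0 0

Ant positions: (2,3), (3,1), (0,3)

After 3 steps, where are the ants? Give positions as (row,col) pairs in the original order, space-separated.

Step 1: ant0:(2,3)->N->(1,3) | ant1:(3,1)->W->(3,0) | ant2:(0,3)->W->(0,2)
  grid max=3 at (0,2)
Step 2: ant0:(1,3)->N->(0,3) | ant1:(3,0)->N->(2,0) | ant2:(0,2)->E->(0,3)
  grid max=3 at (0,3)
Step 3: ant0:(0,3)->W->(0,2) | ant1:(2,0)->S->(3,0) | ant2:(0,3)->W->(0,2)
  grid max=5 at (0,2)

(0,2) (3,0) (0,2)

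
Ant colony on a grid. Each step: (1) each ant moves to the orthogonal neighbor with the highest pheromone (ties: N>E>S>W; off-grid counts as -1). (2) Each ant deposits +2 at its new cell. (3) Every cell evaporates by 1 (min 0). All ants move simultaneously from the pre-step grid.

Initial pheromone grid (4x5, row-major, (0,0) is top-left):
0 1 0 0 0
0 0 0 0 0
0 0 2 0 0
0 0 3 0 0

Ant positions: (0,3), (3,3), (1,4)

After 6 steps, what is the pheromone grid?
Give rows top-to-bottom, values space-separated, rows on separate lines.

After step 1: ants at (0,4),(3,2),(0,4)
  0 0 0 0 3
  0 0 0 0 0
  0 0 1 0 0
  0 0 4 0 0
After step 2: ants at (1,4),(2,2),(1,4)
  0 0 0 0 2
  0 0 0 0 3
  0 0 2 0 0
  0 0 3 0 0
After step 3: ants at (0,4),(3,2),(0,4)
  0 0 0 0 5
  0 0 0 0 2
  0 0 1 0 0
  0 0 4 0 0
After step 4: ants at (1,4),(2,2),(1,4)
  0 0 0 0 4
  0 0 0 0 5
  0 0 2 0 0
  0 0 3 0 0
After step 5: ants at (0,4),(3,2),(0,4)
  0 0 0 0 7
  0 0 0 0 4
  0 0 1 0 0
  0 0 4 0 0
After step 6: ants at (1,4),(2,2),(1,4)
  0 0 0 0 6
  0 0 0 0 7
  0 0 2 0 0
  0 0 3 0 0

0 0 0 0 6
0 0 0 0 7
0 0 2 0 0
0 0 3 0 0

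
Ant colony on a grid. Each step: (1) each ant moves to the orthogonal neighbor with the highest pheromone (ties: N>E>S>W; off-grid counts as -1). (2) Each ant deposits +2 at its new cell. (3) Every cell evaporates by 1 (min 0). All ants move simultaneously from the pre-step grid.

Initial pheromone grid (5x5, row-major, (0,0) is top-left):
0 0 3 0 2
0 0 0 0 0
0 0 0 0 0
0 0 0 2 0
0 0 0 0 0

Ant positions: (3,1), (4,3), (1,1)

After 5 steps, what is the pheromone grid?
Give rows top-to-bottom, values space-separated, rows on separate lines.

After step 1: ants at (2,1),(3,3),(0,1)
  0 1 2 0 1
  0 0 0 0 0
  0 1 0 0 0
  0 0 0 3 0
  0 0 0 0 0
After step 2: ants at (1,1),(2,3),(0,2)
  0 0 3 0 0
  0 1 0 0 0
  0 0 0 1 0
  0 0 0 2 0
  0 0 0 0 0
After step 3: ants at (0,1),(3,3),(0,3)
  0 1 2 1 0
  0 0 0 0 0
  0 0 0 0 0
  0 0 0 3 0
  0 0 0 0 0
After step 4: ants at (0,2),(2,3),(0,2)
  0 0 5 0 0
  0 0 0 0 0
  0 0 0 1 0
  0 0 0 2 0
  0 0 0 0 0
After step 5: ants at (0,3),(3,3),(0,3)
  0 0 4 3 0
  0 0 0 0 0
  0 0 0 0 0
  0 0 0 3 0
  0 0 0 0 0

0 0 4 3 0
0 0 0 0 0
0 0 0 0 0
0 0 0 3 0
0 0 0 0 0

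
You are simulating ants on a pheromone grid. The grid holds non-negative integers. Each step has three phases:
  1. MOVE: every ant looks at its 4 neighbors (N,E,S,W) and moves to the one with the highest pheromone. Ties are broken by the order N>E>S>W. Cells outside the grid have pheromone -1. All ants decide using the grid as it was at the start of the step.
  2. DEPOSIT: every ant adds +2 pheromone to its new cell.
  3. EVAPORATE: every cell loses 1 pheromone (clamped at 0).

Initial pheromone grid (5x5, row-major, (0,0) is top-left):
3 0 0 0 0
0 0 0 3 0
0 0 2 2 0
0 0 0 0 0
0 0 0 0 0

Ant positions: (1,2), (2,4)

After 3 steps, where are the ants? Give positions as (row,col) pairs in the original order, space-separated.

Step 1: ant0:(1,2)->E->(1,3) | ant1:(2,4)->W->(2,3)
  grid max=4 at (1,3)
Step 2: ant0:(1,3)->S->(2,3) | ant1:(2,3)->N->(1,3)
  grid max=5 at (1,3)
Step 3: ant0:(2,3)->N->(1,3) | ant1:(1,3)->S->(2,3)
  grid max=6 at (1,3)

(1,3) (2,3)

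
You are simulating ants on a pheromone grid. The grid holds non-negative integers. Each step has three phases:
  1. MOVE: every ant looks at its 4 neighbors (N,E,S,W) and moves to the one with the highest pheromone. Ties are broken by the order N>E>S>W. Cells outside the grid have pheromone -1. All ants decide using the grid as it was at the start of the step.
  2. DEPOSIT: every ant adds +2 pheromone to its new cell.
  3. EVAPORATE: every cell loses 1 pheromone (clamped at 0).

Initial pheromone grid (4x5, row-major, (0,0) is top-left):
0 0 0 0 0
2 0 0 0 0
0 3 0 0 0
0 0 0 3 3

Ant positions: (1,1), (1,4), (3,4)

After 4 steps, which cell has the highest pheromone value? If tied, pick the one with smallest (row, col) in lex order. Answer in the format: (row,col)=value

Answer: (2,1)=3

Derivation:
Step 1: ant0:(1,1)->S->(2,1) | ant1:(1,4)->N->(0,4) | ant2:(3,4)->W->(3,3)
  grid max=4 at (2,1)
Step 2: ant0:(2,1)->N->(1,1) | ant1:(0,4)->S->(1,4) | ant2:(3,3)->E->(3,4)
  grid max=3 at (2,1)
Step 3: ant0:(1,1)->S->(2,1) | ant1:(1,4)->N->(0,4) | ant2:(3,4)->W->(3,3)
  grid max=4 at (2,1)
Step 4: ant0:(2,1)->N->(1,1) | ant1:(0,4)->S->(1,4) | ant2:(3,3)->E->(3,4)
  grid max=3 at (2,1)
Final grid:
  0 0 0 0 0
  0 1 0 0 1
  0 3 0 0 0
  0 0 0 3 3
Max pheromone 3 at (2,1)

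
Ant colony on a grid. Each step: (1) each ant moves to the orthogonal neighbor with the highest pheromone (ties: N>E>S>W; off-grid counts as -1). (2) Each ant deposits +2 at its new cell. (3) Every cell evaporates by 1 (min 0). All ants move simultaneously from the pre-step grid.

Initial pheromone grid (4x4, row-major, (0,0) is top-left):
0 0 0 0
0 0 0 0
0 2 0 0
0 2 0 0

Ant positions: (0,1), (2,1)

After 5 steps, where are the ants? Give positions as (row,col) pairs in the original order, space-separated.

Step 1: ant0:(0,1)->E->(0,2) | ant1:(2,1)->S->(3,1)
  grid max=3 at (3,1)
Step 2: ant0:(0,2)->E->(0,3) | ant1:(3,1)->N->(2,1)
  grid max=2 at (2,1)
Step 3: ant0:(0,3)->S->(1,3) | ant1:(2,1)->S->(3,1)
  grid max=3 at (3,1)
Step 4: ant0:(1,3)->N->(0,3) | ant1:(3,1)->N->(2,1)
  grid max=2 at (2,1)
Step 5: ant0:(0,3)->S->(1,3) | ant1:(2,1)->S->(3,1)
  grid max=3 at (3,1)

(1,3) (3,1)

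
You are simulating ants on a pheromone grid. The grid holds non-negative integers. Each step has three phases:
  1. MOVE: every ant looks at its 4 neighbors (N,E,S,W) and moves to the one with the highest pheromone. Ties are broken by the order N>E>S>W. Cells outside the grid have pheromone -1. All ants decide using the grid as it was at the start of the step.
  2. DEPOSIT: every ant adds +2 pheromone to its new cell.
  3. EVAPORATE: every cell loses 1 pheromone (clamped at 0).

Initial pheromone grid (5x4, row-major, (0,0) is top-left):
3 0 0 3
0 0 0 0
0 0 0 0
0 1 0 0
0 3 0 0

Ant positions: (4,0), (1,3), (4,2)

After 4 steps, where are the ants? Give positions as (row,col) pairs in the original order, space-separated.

Step 1: ant0:(4,0)->E->(4,1) | ant1:(1,3)->N->(0,3) | ant2:(4,2)->W->(4,1)
  grid max=6 at (4,1)
Step 2: ant0:(4,1)->N->(3,1) | ant1:(0,3)->S->(1,3) | ant2:(4,1)->N->(3,1)
  grid max=5 at (4,1)
Step 3: ant0:(3,1)->S->(4,1) | ant1:(1,3)->N->(0,3) | ant2:(3,1)->S->(4,1)
  grid max=8 at (4,1)
Step 4: ant0:(4,1)->N->(3,1) | ant1:(0,3)->S->(1,3) | ant2:(4,1)->N->(3,1)
  grid max=7 at (4,1)

(3,1) (1,3) (3,1)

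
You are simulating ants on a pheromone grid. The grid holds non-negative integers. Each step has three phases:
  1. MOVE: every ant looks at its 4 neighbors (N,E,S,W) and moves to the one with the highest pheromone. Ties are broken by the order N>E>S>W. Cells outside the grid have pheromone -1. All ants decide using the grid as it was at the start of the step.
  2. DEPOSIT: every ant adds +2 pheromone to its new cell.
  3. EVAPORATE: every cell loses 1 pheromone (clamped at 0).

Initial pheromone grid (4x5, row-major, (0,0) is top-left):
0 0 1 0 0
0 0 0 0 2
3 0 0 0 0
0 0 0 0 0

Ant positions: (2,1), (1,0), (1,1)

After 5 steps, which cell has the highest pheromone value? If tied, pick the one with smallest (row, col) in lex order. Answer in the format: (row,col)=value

Step 1: ant0:(2,1)->W->(2,0) | ant1:(1,0)->S->(2,0) | ant2:(1,1)->N->(0,1)
  grid max=6 at (2,0)
Step 2: ant0:(2,0)->N->(1,0) | ant1:(2,0)->N->(1,0) | ant2:(0,1)->E->(0,2)
  grid max=5 at (2,0)
Step 3: ant0:(1,0)->S->(2,0) | ant1:(1,0)->S->(2,0) | ant2:(0,2)->E->(0,3)
  grid max=8 at (2,0)
Step 4: ant0:(2,0)->N->(1,0) | ant1:(2,0)->N->(1,0) | ant2:(0,3)->E->(0,4)
  grid max=7 at (2,0)
Step 5: ant0:(1,0)->S->(2,0) | ant1:(1,0)->S->(2,0) | ant2:(0,4)->S->(1,4)
  grid max=10 at (2,0)
Final grid:
  0 0 0 0 0
  4 0 0 0 1
  10 0 0 0 0
  0 0 0 0 0
Max pheromone 10 at (2,0)

Answer: (2,0)=10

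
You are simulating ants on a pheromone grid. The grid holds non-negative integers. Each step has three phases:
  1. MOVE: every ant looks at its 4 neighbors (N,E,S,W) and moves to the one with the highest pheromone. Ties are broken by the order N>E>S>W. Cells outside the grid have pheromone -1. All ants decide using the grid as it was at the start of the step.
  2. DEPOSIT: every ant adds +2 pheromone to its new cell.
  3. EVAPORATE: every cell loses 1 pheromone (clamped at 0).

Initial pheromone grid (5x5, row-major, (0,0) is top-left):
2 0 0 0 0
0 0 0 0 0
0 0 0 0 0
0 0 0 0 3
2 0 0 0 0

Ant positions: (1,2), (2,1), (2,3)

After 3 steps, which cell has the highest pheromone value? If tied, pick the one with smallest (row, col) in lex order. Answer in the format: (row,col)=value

Answer: (0,4)=3

Derivation:
Step 1: ant0:(1,2)->N->(0,2) | ant1:(2,1)->N->(1,1) | ant2:(2,3)->N->(1,3)
  grid max=2 at (3,4)
Step 2: ant0:(0,2)->E->(0,3) | ant1:(1,1)->N->(0,1) | ant2:(1,3)->N->(0,3)
  grid max=3 at (0,3)
Step 3: ant0:(0,3)->E->(0,4) | ant1:(0,1)->E->(0,2) | ant2:(0,3)->E->(0,4)
  grid max=3 at (0,4)
Final grid:
  0 0 1 2 3
  0 0 0 0 0
  0 0 0 0 0
  0 0 0 0 0
  0 0 0 0 0
Max pheromone 3 at (0,4)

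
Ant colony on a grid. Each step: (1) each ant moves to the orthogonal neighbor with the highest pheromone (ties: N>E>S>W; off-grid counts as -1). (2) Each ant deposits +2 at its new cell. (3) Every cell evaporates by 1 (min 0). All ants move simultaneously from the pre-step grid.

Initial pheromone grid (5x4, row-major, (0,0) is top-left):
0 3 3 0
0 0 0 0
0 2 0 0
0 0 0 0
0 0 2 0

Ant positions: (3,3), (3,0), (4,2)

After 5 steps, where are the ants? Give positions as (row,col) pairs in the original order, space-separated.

Step 1: ant0:(3,3)->N->(2,3) | ant1:(3,0)->N->(2,0) | ant2:(4,2)->N->(3,2)
  grid max=2 at (0,1)
Step 2: ant0:(2,3)->N->(1,3) | ant1:(2,0)->E->(2,1) | ant2:(3,2)->S->(4,2)
  grid max=2 at (2,1)
Step 3: ant0:(1,3)->N->(0,3) | ant1:(2,1)->N->(1,1) | ant2:(4,2)->N->(3,2)
  grid max=1 at (0,3)
Step 4: ant0:(0,3)->S->(1,3) | ant1:(1,1)->S->(2,1) | ant2:(3,2)->S->(4,2)
  grid max=2 at (2,1)
Step 5: ant0:(1,3)->N->(0,3) | ant1:(2,1)->N->(1,1) | ant2:(4,2)->N->(3,2)
  grid max=1 at (0,3)

(0,3) (1,1) (3,2)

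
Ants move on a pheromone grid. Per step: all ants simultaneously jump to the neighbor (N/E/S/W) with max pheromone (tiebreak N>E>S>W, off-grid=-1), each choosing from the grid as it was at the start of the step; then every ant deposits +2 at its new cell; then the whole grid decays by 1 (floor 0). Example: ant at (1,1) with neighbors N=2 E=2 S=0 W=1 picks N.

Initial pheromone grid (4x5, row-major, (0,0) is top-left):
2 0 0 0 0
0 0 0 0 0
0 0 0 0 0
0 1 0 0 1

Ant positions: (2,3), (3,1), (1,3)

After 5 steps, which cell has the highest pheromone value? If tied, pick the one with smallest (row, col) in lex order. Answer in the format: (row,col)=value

Step 1: ant0:(2,3)->N->(1,3) | ant1:(3,1)->N->(2,1) | ant2:(1,3)->N->(0,3)
  grid max=1 at (0,0)
Step 2: ant0:(1,3)->N->(0,3) | ant1:(2,1)->N->(1,1) | ant2:(0,3)->S->(1,3)
  grid max=2 at (0,3)
Step 3: ant0:(0,3)->S->(1,3) | ant1:(1,1)->N->(0,1) | ant2:(1,3)->N->(0,3)
  grid max=3 at (0,3)
Step 4: ant0:(1,3)->N->(0,3) | ant1:(0,1)->E->(0,2) | ant2:(0,3)->S->(1,3)
  grid max=4 at (0,3)
Step 5: ant0:(0,3)->S->(1,3) | ant1:(0,2)->E->(0,3) | ant2:(1,3)->N->(0,3)
  grid max=7 at (0,3)
Final grid:
  0 0 0 7 0
  0 0 0 5 0
  0 0 0 0 0
  0 0 0 0 0
Max pheromone 7 at (0,3)

Answer: (0,3)=7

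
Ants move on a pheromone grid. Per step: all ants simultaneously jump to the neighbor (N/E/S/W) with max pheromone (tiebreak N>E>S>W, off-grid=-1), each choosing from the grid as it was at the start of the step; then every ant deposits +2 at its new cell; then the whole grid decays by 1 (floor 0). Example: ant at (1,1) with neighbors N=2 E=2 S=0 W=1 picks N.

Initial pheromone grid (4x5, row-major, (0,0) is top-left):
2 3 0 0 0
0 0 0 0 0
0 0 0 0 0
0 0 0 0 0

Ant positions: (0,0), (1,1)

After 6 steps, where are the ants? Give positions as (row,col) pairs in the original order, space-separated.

Step 1: ant0:(0,0)->E->(0,1) | ant1:(1,1)->N->(0,1)
  grid max=6 at (0,1)
Step 2: ant0:(0,1)->W->(0,0) | ant1:(0,1)->W->(0,0)
  grid max=5 at (0,1)
Step 3: ant0:(0,0)->E->(0,1) | ant1:(0,0)->E->(0,1)
  grid max=8 at (0,1)
Step 4: ant0:(0,1)->W->(0,0) | ant1:(0,1)->W->(0,0)
  grid max=7 at (0,1)
Step 5: ant0:(0,0)->E->(0,1) | ant1:(0,0)->E->(0,1)
  grid max=10 at (0,1)
Step 6: ant0:(0,1)->W->(0,0) | ant1:(0,1)->W->(0,0)
  grid max=9 at (0,1)

(0,0) (0,0)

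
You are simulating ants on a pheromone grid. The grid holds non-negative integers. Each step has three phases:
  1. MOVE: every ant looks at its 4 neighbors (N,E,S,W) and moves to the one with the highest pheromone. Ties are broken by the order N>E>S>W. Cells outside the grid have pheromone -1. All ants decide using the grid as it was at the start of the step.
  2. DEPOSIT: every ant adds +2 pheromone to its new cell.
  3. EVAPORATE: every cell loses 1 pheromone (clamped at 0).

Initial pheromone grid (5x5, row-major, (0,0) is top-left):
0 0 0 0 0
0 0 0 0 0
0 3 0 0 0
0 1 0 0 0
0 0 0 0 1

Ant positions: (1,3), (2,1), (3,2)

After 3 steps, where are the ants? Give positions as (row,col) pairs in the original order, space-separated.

Step 1: ant0:(1,3)->N->(0,3) | ant1:(2,1)->S->(3,1) | ant2:(3,2)->W->(3,1)
  grid max=4 at (3,1)
Step 2: ant0:(0,3)->E->(0,4) | ant1:(3,1)->N->(2,1) | ant2:(3,1)->N->(2,1)
  grid max=5 at (2,1)
Step 3: ant0:(0,4)->S->(1,4) | ant1:(2,1)->S->(3,1) | ant2:(2,1)->S->(3,1)
  grid max=6 at (3,1)

(1,4) (3,1) (3,1)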